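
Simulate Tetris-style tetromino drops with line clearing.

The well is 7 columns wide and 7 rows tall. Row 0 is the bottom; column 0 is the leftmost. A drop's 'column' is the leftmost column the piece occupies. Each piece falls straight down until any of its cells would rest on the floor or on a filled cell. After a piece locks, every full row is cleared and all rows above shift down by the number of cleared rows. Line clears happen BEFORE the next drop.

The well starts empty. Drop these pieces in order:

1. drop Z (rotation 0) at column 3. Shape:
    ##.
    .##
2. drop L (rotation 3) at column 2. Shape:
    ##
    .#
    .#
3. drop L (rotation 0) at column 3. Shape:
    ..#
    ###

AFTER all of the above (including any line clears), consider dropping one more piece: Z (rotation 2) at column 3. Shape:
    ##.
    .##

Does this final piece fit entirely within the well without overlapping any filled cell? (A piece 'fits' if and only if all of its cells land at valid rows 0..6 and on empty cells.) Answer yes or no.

Answer: no

Derivation:
Drop 1: Z rot0 at col 3 lands with bottom-row=0; cleared 0 line(s) (total 0); column heights now [0 0 0 2 2 1 0], max=2
Drop 2: L rot3 at col 2 lands with bottom-row=2; cleared 0 line(s) (total 0); column heights now [0 0 5 5 2 1 0], max=5
Drop 3: L rot0 at col 3 lands with bottom-row=5; cleared 0 line(s) (total 0); column heights now [0 0 5 6 6 7 0], max=7
Test piece Z rot2 at col 3 (width 3): heights before test = [0 0 5 6 6 7 0]; fits = False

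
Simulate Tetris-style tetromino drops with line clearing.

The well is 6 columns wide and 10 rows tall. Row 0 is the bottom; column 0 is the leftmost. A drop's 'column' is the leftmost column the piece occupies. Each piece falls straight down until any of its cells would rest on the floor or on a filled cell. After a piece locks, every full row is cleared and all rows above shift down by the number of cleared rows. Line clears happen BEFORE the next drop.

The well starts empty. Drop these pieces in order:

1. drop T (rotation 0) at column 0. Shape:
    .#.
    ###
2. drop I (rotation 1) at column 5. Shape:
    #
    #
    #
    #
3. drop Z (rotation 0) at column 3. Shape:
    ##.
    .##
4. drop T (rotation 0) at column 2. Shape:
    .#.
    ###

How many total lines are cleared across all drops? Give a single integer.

Answer: 0

Derivation:
Drop 1: T rot0 at col 0 lands with bottom-row=0; cleared 0 line(s) (total 0); column heights now [1 2 1 0 0 0], max=2
Drop 2: I rot1 at col 5 lands with bottom-row=0; cleared 0 line(s) (total 0); column heights now [1 2 1 0 0 4], max=4
Drop 3: Z rot0 at col 3 lands with bottom-row=4; cleared 0 line(s) (total 0); column heights now [1 2 1 6 6 5], max=6
Drop 4: T rot0 at col 2 lands with bottom-row=6; cleared 0 line(s) (total 0); column heights now [1 2 7 8 7 5], max=8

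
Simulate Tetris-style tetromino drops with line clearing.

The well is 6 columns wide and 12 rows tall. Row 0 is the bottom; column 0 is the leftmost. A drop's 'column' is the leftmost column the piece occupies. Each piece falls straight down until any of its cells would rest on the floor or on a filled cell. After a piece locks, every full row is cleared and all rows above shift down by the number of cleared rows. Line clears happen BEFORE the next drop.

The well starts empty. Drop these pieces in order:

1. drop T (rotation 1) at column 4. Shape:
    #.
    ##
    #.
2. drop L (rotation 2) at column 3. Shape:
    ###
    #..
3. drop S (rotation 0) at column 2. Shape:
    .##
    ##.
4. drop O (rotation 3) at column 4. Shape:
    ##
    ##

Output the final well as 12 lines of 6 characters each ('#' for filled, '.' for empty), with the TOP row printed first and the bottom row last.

Drop 1: T rot1 at col 4 lands with bottom-row=0; cleared 0 line(s) (total 0); column heights now [0 0 0 0 3 2], max=3
Drop 2: L rot2 at col 3 lands with bottom-row=2; cleared 0 line(s) (total 0); column heights now [0 0 0 4 4 4], max=4
Drop 3: S rot0 at col 2 lands with bottom-row=4; cleared 0 line(s) (total 0); column heights now [0 0 5 6 6 4], max=6
Drop 4: O rot3 at col 4 lands with bottom-row=6; cleared 0 line(s) (total 0); column heights now [0 0 5 6 8 8], max=8

Answer: ......
......
......
......
....##
....##
...##.
..##..
...###
...##.
....##
....#.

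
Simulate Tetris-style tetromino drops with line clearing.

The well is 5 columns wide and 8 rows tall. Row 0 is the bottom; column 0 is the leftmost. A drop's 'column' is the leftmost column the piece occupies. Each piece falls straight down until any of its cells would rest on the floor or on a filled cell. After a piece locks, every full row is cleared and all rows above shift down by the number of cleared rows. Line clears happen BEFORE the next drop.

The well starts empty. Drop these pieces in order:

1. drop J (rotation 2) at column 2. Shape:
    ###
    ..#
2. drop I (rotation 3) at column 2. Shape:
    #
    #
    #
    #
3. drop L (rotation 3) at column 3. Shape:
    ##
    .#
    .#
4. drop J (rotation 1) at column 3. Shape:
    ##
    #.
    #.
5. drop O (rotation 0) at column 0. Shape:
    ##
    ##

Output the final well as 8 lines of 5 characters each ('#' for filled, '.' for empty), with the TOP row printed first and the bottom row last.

Answer: .....
...##
...#.
..##.
..###
..#.#
..#.#
##..#

Derivation:
Drop 1: J rot2 at col 2 lands with bottom-row=0; cleared 0 line(s) (total 0); column heights now [0 0 2 2 2], max=2
Drop 2: I rot3 at col 2 lands with bottom-row=2; cleared 0 line(s) (total 0); column heights now [0 0 6 2 2], max=6
Drop 3: L rot3 at col 3 lands with bottom-row=2; cleared 0 line(s) (total 0); column heights now [0 0 6 5 5], max=6
Drop 4: J rot1 at col 3 lands with bottom-row=5; cleared 0 line(s) (total 0); column heights now [0 0 6 8 8], max=8
Drop 5: O rot0 at col 0 lands with bottom-row=0; cleared 1 line(s) (total 1); column heights now [1 1 5 7 7], max=7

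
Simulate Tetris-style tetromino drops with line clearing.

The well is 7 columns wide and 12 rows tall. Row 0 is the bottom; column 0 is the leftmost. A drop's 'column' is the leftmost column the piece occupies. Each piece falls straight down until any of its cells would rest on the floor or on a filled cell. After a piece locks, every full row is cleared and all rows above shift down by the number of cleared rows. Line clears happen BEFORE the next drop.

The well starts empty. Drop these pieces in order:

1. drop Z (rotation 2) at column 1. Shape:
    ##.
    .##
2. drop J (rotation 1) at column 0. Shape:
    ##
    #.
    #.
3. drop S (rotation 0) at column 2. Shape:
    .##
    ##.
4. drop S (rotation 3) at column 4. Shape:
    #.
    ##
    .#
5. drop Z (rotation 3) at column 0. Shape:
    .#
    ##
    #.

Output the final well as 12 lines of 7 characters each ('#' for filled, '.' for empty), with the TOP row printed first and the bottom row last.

Answer: .......
.......
.......
.......
.......
.......
.#..#..
##..##.
#..###.
####...
###....
#.##...

Derivation:
Drop 1: Z rot2 at col 1 lands with bottom-row=0; cleared 0 line(s) (total 0); column heights now [0 2 2 1 0 0 0], max=2
Drop 2: J rot1 at col 0 lands with bottom-row=0; cleared 0 line(s) (total 0); column heights now [3 3 2 1 0 0 0], max=3
Drop 3: S rot0 at col 2 lands with bottom-row=2; cleared 0 line(s) (total 0); column heights now [3 3 3 4 4 0 0], max=4
Drop 4: S rot3 at col 4 lands with bottom-row=3; cleared 0 line(s) (total 0); column heights now [3 3 3 4 6 5 0], max=6
Drop 5: Z rot3 at col 0 lands with bottom-row=3; cleared 0 line(s) (total 0); column heights now [5 6 3 4 6 5 0], max=6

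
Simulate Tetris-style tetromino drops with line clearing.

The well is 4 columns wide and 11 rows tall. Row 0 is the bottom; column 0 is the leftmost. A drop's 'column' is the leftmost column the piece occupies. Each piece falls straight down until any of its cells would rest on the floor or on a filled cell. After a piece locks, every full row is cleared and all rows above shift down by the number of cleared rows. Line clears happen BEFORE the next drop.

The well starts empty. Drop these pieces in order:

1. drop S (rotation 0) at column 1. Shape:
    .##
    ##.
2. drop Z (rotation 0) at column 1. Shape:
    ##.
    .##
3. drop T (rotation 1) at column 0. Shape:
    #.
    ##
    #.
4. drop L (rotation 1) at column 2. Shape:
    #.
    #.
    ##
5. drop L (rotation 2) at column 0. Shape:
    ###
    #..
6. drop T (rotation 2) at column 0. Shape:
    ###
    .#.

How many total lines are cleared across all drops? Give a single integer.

Drop 1: S rot0 at col 1 lands with bottom-row=0; cleared 0 line(s) (total 0); column heights now [0 1 2 2], max=2
Drop 2: Z rot0 at col 1 lands with bottom-row=2; cleared 0 line(s) (total 0); column heights now [0 4 4 3], max=4
Drop 3: T rot1 at col 0 lands with bottom-row=3; cleared 0 line(s) (total 0); column heights now [6 5 4 3], max=6
Drop 4: L rot1 at col 2 lands with bottom-row=4; cleared 1 line(s) (total 1); column heights now [5 4 6 3], max=6
Drop 5: L rot2 at col 0 lands with bottom-row=5; cleared 0 line(s) (total 1); column heights now [7 7 7 3], max=7
Drop 6: T rot2 at col 0 lands with bottom-row=7; cleared 0 line(s) (total 1); column heights now [9 9 9 3], max=9

Answer: 1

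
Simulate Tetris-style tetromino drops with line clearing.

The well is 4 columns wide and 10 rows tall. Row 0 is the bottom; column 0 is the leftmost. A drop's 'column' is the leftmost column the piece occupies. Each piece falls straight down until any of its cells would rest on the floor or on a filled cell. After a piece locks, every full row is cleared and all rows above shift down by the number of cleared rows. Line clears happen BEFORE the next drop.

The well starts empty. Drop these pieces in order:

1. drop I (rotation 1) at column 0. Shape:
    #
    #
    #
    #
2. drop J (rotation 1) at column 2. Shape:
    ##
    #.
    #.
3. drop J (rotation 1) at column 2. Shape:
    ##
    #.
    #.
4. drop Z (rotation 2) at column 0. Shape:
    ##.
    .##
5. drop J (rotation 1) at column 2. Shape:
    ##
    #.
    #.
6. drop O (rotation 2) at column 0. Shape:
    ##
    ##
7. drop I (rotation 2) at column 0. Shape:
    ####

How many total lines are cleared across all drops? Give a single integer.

Answer: 2

Derivation:
Drop 1: I rot1 at col 0 lands with bottom-row=0; cleared 0 line(s) (total 0); column heights now [4 0 0 0], max=4
Drop 2: J rot1 at col 2 lands with bottom-row=0; cleared 0 line(s) (total 0); column heights now [4 0 3 3], max=4
Drop 3: J rot1 at col 2 lands with bottom-row=3; cleared 0 line(s) (total 0); column heights now [4 0 6 6], max=6
Drop 4: Z rot2 at col 0 lands with bottom-row=6; cleared 0 line(s) (total 0); column heights now [8 8 7 6], max=8
Drop 5: J rot1 at col 2 lands with bottom-row=7; cleared 0 line(s) (total 0); column heights now [8 8 10 10], max=10
Drop 6: O rot2 at col 0 lands with bottom-row=8; cleared 1 line(s) (total 1); column heights now [9 9 9 6], max=9
Drop 7: I rot2 at col 0 lands with bottom-row=9; cleared 1 line(s) (total 2); column heights now [9 9 9 6], max=9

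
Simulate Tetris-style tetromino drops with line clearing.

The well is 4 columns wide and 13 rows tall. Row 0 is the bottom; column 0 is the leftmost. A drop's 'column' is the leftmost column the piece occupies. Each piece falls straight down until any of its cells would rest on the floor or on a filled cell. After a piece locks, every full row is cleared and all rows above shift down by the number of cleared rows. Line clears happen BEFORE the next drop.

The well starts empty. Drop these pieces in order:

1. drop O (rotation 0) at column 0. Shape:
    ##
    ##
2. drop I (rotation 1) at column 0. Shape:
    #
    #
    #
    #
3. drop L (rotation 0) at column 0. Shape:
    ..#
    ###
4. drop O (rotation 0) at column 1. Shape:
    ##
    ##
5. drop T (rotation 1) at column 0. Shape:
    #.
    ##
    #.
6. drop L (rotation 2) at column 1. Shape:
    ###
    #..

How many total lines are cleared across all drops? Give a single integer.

Drop 1: O rot0 at col 0 lands with bottom-row=0; cleared 0 line(s) (total 0); column heights now [2 2 0 0], max=2
Drop 2: I rot1 at col 0 lands with bottom-row=2; cleared 0 line(s) (total 0); column heights now [6 2 0 0], max=6
Drop 3: L rot0 at col 0 lands with bottom-row=6; cleared 0 line(s) (total 0); column heights now [7 7 8 0], max=8
Drop 4: O rot0 at col 1 lands with bottom-row=8; cleared 0 line(s) (total 0); column heights now [7 10 10 0], max=10
Drop 5: T rot1 at col 0 lands with bottom-row=9; cleared 0 line(s) (total 0); column heights now [12 11 10 0], max=12
Drop 6: L rot2 at col 1 lands with bottom-row=11; cleared 0 line(s) (total 0); column heights now [12 13 13 13], max=13

Answer: 0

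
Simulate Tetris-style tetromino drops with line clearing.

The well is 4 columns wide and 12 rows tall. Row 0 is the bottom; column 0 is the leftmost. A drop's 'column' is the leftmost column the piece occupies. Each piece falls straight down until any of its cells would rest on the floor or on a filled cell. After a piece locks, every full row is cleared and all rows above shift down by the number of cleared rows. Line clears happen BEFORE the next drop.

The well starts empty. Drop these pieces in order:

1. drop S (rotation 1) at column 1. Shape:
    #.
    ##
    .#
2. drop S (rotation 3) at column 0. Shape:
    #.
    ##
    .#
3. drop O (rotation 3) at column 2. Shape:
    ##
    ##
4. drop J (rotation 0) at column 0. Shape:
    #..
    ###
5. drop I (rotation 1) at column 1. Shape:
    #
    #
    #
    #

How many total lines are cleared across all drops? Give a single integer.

Answer: 0

Derivation:
Drop 1: S rot1 at col 1 lands with bottom-row=0; cleared 0 line(s) (total 0); column heights now [0 3 2 0], max=3
Drop 2: S rot3 at col 0 lands with bottom-row=3; cleared 0 line(s) (total 0); column heights now [6 5 2 0], max=6
Drop 3: O rot3 at col 2 lands with bottom-row=2; cleared 0 line(s) (total 0); column heights now [6 5 4 4], max=6
Drop 4: J rot0 at col 0 lands with bottom-row=6; cleared 0 line(s) (total 0); column heights now [8 7 7 4], max=8
Drop 5: I rot1 at col 1 lands with bottom-row=7; cleared 0 line(s) (total 0); column heights now [8 11 7 4], max=11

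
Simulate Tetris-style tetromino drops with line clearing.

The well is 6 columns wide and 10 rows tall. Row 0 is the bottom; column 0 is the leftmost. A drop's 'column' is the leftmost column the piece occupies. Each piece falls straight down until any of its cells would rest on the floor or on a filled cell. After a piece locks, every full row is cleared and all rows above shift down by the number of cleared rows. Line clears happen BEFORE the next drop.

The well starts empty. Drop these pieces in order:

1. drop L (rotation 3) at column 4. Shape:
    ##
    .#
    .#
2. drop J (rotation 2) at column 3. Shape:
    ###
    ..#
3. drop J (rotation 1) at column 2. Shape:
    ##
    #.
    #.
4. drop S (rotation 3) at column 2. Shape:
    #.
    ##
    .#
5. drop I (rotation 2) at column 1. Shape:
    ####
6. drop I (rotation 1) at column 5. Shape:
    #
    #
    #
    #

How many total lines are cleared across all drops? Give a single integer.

Drop 1: L rot3 at col 4 lands with bottom-row=0; cleared 0 line(s) (total 0); column heights now [0 0 0 0 3 3], max=3
Drop 2: J rot2 at col 3 lands with bottom-row=3; cleared 0 line(s) (total 0); column heights now [0 0 0 5 5 5], max=5
Drop 3: J rot1 at col 2 lands with bottom-row=3; cleared 0 line(s) (total 0); column heights now [0 0 6 6 5 5], max=6
Drop 4: S rot3 at col 2 lands with bottom-row=6; cleared 0 line(s) (total 0); column heights now [0 0 9 8 5 5], max=9
Drop 5: I rot2 at col 1 lands with bottom-row=9; cleared 0 line(s) (total 0); column heights now [0 10 10 10 10 5], max=10
Drop 6: I rot1 at col 5 lands with bottom-row=5; cleared 0 line(s) (total 0); column heights now [0 10 10 10 10 9], max=10

Answer: 0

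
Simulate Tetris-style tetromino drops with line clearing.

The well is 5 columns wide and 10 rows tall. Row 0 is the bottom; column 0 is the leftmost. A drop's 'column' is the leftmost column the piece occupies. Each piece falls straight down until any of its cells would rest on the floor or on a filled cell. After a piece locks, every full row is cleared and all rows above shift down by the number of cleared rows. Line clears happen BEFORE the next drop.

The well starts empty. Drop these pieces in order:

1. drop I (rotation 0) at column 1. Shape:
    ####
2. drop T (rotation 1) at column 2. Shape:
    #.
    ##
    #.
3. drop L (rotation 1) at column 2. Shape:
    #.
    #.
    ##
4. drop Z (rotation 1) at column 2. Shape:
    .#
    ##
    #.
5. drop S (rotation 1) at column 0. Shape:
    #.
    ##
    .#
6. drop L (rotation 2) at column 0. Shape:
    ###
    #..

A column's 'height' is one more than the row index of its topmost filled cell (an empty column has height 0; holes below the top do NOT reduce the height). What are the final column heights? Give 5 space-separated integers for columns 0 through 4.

Answer: 10 10 10 10 1

Derivation:
Drop 1: I rot0 at col 1 lands with bottom-row=0; cleared 0 line(s) (total 0); column heights now [0 1 1 1 1], max=1
Drop 2: T rot1 at col 2 lands with bottom-row=1; cleared 0 line(s) (total 0); column heights now [0 1 4 3 1], max=4
Drop 3: L rot1 at col 2 lands with bottom-row=4; cleared 0 line(s) (total 0); column heights now [0 1 7 5 1], max=7
Drop 4: Z rot1 at col 2 lands with bottom-row=7; cleared 0 line(s) (total 0); column heights now [0 1 9 10 1], max=10
Drop 5: S rot1 at col 0 lands with bottom-row=1; cleared 0 line(s) (total 0); column heights now [4 3 9 10 1], max=10
Drop 6: L rot2 at col 0 lands with bottom-row=8; cleared 0 line(s) (total 0); column heights now [10 10 10 10 1], max=10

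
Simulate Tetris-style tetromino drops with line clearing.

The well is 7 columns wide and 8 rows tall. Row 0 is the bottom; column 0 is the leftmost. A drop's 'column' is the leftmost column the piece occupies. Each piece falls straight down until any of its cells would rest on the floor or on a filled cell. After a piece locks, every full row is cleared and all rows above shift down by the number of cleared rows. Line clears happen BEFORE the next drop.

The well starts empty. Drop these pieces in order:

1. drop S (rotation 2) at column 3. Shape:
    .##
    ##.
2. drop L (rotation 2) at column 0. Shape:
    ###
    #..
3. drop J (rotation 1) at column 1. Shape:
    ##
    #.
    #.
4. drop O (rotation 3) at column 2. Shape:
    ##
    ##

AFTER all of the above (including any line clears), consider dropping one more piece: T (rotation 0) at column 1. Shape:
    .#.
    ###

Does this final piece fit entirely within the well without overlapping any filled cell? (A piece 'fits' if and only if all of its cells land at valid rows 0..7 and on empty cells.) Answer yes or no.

Drop 1: S rot2 at col 3 lands with bottom-row=0; cleared 0 line(s) (total 0); column heights now [0 0 0 1 2 2 0], max=2
Drop 2: L rot2 at col 0 lands with bottom-row=0; cleared 0 line(s) (total 0); column heights now [2 2 2 1 2 2 0], max=2
Drop 3: J rot1 at col 1 lands with bottom-row=2; cleared 0 line(s) (total 0); column heights now [2 5 5 1 2 2 0], max=5
Drop 4: O rot3 at col 2 lands with bottom-row=5; cleared 0 line(s) (total 0); column heights now [2 5 7 7 2 2 0], max=7
Test piece T rot0 at col 1 (width 3): heights before test = [2 5 7 7 2 2 0]; fits = False

Answer: no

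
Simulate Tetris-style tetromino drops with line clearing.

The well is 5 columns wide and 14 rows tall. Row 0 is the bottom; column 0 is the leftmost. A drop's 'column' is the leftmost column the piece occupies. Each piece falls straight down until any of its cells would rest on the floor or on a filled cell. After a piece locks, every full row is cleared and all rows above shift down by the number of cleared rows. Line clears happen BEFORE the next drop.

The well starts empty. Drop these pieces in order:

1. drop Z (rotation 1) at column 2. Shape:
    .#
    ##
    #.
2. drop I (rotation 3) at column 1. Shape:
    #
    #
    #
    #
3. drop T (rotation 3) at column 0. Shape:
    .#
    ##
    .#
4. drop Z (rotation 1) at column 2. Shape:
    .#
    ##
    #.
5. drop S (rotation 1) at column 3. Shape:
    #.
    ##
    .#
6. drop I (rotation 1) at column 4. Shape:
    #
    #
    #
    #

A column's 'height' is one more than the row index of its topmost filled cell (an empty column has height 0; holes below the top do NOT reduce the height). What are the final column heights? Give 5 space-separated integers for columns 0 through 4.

Drop 1: Z rot1 at col 2 lands with bottom-row=0; cleared 0 line(s) (total 0); column heights now [0 0 2 3 0], max=3
Drop 2: I rot3 at col 1 lands with bottom-row=0; cleared 0 line(s) (total 0); column heights now [0 4 2 3 0], max=4
Drop 3: T rot3 at col 0 lands with bottom-row=4; cleared 0 line(s) (total 0); column heights now [6 7 2 3 0], max=7
Drop 4: Z rot1 at col 2 lands with bottom-row=2; cleared 0 line(s) (total 0); column heights now [6 7 4 5 0], max=7
Drop 5: S rot1 at col 3 lands with bottom-row=4; cleared 0 line(s) (total 0); column heights now [6 7 4 7 6], max=7
Drop 6: I rot1 at col 4 lands with bottom-row=6; cleared 0 line(s) (total 0); column heights now [6 7 4 7 10], max=10

Answer: 6 7 4 7 10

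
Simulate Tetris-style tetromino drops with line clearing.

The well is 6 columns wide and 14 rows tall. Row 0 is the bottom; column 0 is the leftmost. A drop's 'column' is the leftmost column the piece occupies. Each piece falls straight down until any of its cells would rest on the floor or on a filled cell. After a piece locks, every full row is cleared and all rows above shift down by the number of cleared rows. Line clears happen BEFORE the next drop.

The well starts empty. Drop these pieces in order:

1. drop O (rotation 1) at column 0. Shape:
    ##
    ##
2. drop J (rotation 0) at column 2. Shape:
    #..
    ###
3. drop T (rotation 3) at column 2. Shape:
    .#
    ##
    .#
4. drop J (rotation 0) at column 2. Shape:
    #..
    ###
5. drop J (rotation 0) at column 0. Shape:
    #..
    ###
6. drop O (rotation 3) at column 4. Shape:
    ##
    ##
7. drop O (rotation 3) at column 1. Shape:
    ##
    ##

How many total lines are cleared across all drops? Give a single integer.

Drop 1: O rot1 at col 0 lands with bottom-row=0; cleared 0 line(s) (total 0); column heights now [2 2 0 0 0 0], max=2
Drop 2: J rot0 at col 2 lands with bottom-row=0; cleared 0 line(s) (total 0); column heights now [2 2 2 1 1 0], max=2
Drop 3: T rot3 at col 2 lands with bottom-row=1; cleared 0 line(s) (total 0); column heights now [2 2 3 4 1 0], max=4
Drop 4: J rot0 at col 2 lands with bottom-row=4; cleared 0 line(s) (total 0); column heights now [2 2 6 5 5 0], max=6
Drop 5: J rot0 at col 0 lands with bottom-row=6; cleared 0 line(s) (total 0); column heights now [8 7 7 5 5 0], max=8
Drop 6: O rot3 at col 4 lands with bottom-row=5; cleared 0 line(s) (total 0); column heights now [8 7 7 5 7 7], max=8
Drop 7: O rot3 at col 1 lands with bottom-row=7; cleared 0 line(s) (total 0); column heights now [8 9 9 5 7 7], max=9

Answer: 0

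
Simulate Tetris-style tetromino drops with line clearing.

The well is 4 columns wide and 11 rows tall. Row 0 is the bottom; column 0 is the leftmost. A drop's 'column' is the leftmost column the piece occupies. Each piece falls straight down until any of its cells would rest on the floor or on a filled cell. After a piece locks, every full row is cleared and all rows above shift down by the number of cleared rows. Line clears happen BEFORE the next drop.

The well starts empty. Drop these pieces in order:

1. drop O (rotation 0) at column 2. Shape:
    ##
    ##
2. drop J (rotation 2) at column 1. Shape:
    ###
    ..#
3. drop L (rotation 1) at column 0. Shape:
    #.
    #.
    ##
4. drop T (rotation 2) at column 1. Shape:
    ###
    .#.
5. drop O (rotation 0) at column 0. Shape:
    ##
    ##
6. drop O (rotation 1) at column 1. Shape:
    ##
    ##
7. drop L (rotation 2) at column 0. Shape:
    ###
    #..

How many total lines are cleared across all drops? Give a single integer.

Drop 1: O rot0 at col 2 lands with bottom-row=0; cleared 0 line(s) (total 0); column heights now [0 0 2 2], max=2
Drop 2: J rot2 at col 1 lands with bottom-row=2; cleared 0 line(s) (total 0); column heights now [0 4 4 4], max=4
Drop 3: L rot1 at col 0 lands with bottom-row=4; cleared 0 line(s) (total 0); column heights now [7 5 4 4], max=7
Drop 4: T rot2 at col 1 lands with bottom-row=4; cleared 1 line(s) (total 1); column heights now [6 5 5 4], max=6
Drop 5: O rot0 at col 0 lands with bottom-row=6; cleared 0 line(s) (total 1); column heights now [8 8 5 4], max=8
Drop 6: O rot1 at col 1 lands with bottom-row=8; cleared 0 line(s) (total 1); column heights now [8 10 10 4], max=10
Drop 7: L rot2 at col 0 lands with bottom-row=9; cleared 0 line(s) (total 1); column heights now [11 11 11 4], max=11

Answer: 1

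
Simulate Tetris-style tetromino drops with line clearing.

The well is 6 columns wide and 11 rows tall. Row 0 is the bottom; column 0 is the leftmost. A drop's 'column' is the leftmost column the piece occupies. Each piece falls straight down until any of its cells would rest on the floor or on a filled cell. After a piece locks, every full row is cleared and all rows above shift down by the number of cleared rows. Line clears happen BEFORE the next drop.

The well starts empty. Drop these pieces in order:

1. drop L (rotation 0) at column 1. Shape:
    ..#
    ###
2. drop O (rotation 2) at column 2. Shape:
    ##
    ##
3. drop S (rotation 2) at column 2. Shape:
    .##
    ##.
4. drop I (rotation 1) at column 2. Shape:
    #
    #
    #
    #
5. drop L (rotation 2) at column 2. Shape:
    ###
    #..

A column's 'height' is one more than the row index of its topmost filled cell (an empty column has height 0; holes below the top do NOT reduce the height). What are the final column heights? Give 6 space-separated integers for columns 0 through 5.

Drop 1: L rot0 at col 1 lands with bottom-row=0; cleared 0 line(s) (total 0); column heights now [0 1 1 2 0 0], max=2
Drop 2: O rot2 at col 2 lands with bottom-row=2; cleared 0 line(s) (total 0); column heights now [0 1 4 4 0 0], max=4
Drop 3: S rot2 at col 2 lands with bottom-row=4; cleared 0 line(s) (total 0); column heights now [0 1 5 6 6 0], max=6
Drop 4: I rot1 at col 2 lands with bottom-row=5; cleared 0 line(s) (total 0); column heights now [0 1 9 6 6 0], max=9
Drop 5: L rot2 at col 2 lands with bottom-row=9; cleared 0 line(s) (total 0); column heights now [0 1 11 11 11 0], max=11

Answer: 0 1 11 11 11 0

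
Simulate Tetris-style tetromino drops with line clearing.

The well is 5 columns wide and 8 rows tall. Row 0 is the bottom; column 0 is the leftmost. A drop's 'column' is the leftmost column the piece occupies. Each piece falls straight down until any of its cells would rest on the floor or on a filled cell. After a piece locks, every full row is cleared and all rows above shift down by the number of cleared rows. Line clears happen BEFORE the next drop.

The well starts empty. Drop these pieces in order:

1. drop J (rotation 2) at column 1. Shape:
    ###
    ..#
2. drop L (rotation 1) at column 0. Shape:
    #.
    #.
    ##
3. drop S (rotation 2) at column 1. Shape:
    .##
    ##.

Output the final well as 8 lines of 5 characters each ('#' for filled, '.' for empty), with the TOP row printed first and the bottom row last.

Answer: .....
.....
.....
#.##.
###..
##...
.###.
...#.

Derivation:
Drop 1: J rot2 at col 1 lands with bottom-row=0; cleared 0 line(s) (total 0); column heights now [0 2 2 2 0], max=2
Drop 2: L rot1 at col 0 lands with bottom-row=2; cleared 0 line(s) (total 0); column heights now [5 3 2 2 0], max=5
Drop 3: S rot2 at col 1 lands with bottom-row=3; cleared 0 line(s) (total 0); column heights now [5 4 5 5 0], max=5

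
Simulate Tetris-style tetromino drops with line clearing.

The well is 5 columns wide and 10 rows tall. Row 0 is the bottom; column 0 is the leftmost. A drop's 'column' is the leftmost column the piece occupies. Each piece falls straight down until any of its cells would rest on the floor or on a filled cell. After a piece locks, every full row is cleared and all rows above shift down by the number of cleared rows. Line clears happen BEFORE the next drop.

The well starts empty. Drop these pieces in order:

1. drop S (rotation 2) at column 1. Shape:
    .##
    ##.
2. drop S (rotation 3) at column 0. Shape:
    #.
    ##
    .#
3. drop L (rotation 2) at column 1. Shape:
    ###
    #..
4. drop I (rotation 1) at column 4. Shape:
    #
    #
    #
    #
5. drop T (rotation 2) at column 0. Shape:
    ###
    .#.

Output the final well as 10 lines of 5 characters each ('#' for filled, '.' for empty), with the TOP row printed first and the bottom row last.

Answer: .....
.....
.....
###..
.#...
.###.
##..#
##..#
.####
.##.#

Derivation:
Drop 1: S rot2 at col 1 lands with bottom-row=0; cleared 0 line(s) (total 0); column heights now [0 1 2 2 0], max=2
Drop 2: S rot3 at col 0 lands with bottom-row=1; cleared 0 line(s) (total 0); column heights now [4 3 2 2 0], max=4
Drop 3: L rot2 at col 1 lands with bottom-row=3; cleared 0 line(s) (total 0); column heights now [4 5 5 5 0], max=5
Drop 4: I rot1 at col 4 lands with bottom-row=0; cleared 0 line(s) (total 0); column heights now [4 5 5 5 4], max=5
Drop 5: T rot2 at col 0 lands with bottom-row=5; cleared 0 line(s) (total 0); column heights now [7 7 7 5 4], max=7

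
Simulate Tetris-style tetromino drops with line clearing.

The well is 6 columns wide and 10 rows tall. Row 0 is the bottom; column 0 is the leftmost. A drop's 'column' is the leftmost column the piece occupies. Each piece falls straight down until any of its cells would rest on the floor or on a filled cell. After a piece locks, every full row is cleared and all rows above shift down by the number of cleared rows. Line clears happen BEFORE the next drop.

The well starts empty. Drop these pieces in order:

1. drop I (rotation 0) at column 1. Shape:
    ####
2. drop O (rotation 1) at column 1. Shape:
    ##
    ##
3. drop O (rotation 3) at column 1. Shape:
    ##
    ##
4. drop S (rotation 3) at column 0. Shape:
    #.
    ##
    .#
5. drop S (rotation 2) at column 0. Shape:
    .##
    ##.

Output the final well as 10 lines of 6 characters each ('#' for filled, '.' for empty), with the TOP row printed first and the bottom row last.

Drop 1: I rot0 at col 1 lands with bottom-row=0; cleared 0 line(s) (total 0); column heights now [0 1 1 1 1 0], max=1
Drop 2: O rot1 at col 1 lands with bottom-row=1; cleared 0 line(s) (total 0); column heights now [0 3 3 1 1 0], max=3
Drop 3: O rot3 at col 1 lands with bottom-row=3; cleared 0 line(s) (total 0); column heights now [0 5 5 1 1 0], max=5
Drop 4: S rot3 at col 0 lands with bottom-row=5; cleared 0 line(s) (total 0); column heights now [8 7 5 1 1 0], max=8
Drop 5: S rot2 at col 0 lands with bottom-row=8; cleared 0 line(s) (total 0); column heights now [9 10 10 1 1 0], max=10

Answer: .##...
##....
#.....
##....
.#....
.##...
.##...
.##...
.##...
.####.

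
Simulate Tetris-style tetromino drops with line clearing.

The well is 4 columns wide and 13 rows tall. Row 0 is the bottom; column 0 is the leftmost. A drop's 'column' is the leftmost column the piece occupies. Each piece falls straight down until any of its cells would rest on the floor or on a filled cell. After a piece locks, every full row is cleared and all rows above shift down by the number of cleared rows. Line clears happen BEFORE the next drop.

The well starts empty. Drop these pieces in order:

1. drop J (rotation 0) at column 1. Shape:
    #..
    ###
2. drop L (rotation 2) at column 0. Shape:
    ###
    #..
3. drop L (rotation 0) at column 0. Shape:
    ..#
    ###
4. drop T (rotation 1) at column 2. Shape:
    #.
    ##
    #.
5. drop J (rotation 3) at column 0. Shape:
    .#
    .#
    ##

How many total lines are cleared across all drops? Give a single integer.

Answer: 0

Derivation:
Drop 1: J rot0 at col 1 lands with bottom-row=0; cleared 0 line(s) (total 0); column heights now [0 2 1 1], max=2
Drop 2: L rot2 at col 0 lands with bottom-row=1; cleared 0 line(s) (total 0); column heights now [3 3 3 1], max=3
Drop 3: L rot0 at col 0 lands with bottom-row=3; cleared 0 line(s) (total 0); column heights now [4 4 5 1], max=5
Drop 4: T rot1 at col 2 lands with bottom-row=5; cleared 0 line(s) (total 0); column heights now [4 4 8 7], max=8
Drop 5: J rot3 at col 0 lands with bottom-row=4; cleared 0 line(s) (total 0); column heights now [5 7 8 7], max=8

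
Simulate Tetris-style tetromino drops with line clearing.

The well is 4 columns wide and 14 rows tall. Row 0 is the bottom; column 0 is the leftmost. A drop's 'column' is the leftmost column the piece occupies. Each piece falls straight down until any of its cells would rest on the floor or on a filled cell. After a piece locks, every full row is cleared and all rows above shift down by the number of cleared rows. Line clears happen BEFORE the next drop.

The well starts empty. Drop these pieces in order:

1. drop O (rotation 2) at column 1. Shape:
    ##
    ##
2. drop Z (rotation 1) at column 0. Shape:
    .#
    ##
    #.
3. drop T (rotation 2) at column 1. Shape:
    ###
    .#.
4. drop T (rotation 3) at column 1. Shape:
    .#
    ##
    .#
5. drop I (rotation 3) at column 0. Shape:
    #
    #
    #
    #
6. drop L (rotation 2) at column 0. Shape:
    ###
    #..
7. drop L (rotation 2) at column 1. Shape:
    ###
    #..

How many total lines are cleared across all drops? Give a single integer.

Drop 1: O rot2 at col 1 lands with bottom-row=0; cleared 0 line(s) (total 0); column heights now [0 2 2 0], max=2
Drop 2: Z rot1 at col 0 lands with bottom-row=1; cleared 0 line(s) (total 0); column heights now [3 4 2 0], max=4
Drop 3: T rot2 at col 1 lands with bottom-row=3; cleared 0 line(s) (total 0); column heights now [3 5 5 5], max=5
Drop 4: T rot3 at col 1 lands with bottom-row=5; cleared 0 line(s) (total 0); column heights now [3 7 8 5], max=8
Drop 5: I rot3 at col 0 lands with bottom-row=3; cleared 1 line(s) (total 1); column heights now [6 6 7 0], max=7
Drop 6: L rot2 at col 0 lands with bottom-row=6; cleared 0 line(s) (total 1); column heights now [8 8 8 0], max=8
Drop 7: L rot2 at col 1 lands with bottom-row=8; cleared 0 line(s) (total 1); column heights now [8 10 10 10], max=10

Answer: 1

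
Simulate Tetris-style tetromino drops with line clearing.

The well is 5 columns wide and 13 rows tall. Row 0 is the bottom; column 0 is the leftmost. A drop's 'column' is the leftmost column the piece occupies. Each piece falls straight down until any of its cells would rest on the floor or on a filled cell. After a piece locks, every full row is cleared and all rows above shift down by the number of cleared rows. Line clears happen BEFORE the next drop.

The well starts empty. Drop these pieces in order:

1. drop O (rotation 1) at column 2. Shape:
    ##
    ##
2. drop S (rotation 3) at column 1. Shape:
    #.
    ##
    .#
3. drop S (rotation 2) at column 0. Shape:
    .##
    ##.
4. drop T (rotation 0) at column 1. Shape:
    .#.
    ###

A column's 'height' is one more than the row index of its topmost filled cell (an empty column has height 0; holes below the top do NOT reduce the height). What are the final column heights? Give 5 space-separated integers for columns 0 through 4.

Answer: 6 8 9 8 0

Derivation:
Drop 1: O rot1 at col 2 lands with bottom-row=0; cleared 0 line(s) (total 0); column heights now [0 0 2 2 0], max=2
Drop 2: S rot3 at col 1 lands with bottom-row=2; cleared 0 line(s) (total 0); column heights now [0 5 4 2 0], max=5
Drop 3: S rot2 at col 0 lands with bottom-row=5; cleared 0 line(s) (total 0); column heights now [6 7 7 2 0], max=7
Drop 4: T rot0 at col 1 lands with bottom-row=7; cleared 0 line(s) (total 0); column heights now [6 8 9 8 0], max=9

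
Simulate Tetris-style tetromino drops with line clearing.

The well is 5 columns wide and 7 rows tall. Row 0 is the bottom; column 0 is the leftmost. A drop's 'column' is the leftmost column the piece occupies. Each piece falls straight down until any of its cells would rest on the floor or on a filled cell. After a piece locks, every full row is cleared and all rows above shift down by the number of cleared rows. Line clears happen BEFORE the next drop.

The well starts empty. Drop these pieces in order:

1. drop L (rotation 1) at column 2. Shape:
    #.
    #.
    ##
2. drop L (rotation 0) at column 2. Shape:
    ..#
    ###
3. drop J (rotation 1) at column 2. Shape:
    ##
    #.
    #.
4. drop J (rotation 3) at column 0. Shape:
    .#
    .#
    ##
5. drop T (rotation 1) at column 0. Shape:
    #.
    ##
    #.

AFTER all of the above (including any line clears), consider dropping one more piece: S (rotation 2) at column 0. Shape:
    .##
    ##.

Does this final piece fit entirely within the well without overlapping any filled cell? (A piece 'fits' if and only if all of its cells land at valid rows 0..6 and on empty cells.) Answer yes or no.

Drop 1: L rot1 at col 2 lands with bottom-row=0; cleared 0 line(s) (total 0); column heights now [0 0 3 1 0], max=3
Drop 2: L rot0 at col 2 lands with bottom-row=3; cleared 0 line(s) (total 0); column heights now [0 0 4 4 5], max=5
Drop 3: J rot1 at col 2 lands with bottom-row=4; cleared 0 line(s) (total 0); column heights now [0 0 7 7 5], max=7
Drop 4: J rot3 at col 0 lands with bottom-row=0; cleared 0 line(s) (total 0); column heights now [1 3 7 7 5], max=7
Drop 5: T rot1 at col 0 lands with bottom-row=2; cleared 1 line(s) (total 1); column heights now [4 3 6 6 4], max=6
Test piece S rot2 at col 0 (width 3): heights before test = [4 3 6 6 4]; fits = True

Answer: yes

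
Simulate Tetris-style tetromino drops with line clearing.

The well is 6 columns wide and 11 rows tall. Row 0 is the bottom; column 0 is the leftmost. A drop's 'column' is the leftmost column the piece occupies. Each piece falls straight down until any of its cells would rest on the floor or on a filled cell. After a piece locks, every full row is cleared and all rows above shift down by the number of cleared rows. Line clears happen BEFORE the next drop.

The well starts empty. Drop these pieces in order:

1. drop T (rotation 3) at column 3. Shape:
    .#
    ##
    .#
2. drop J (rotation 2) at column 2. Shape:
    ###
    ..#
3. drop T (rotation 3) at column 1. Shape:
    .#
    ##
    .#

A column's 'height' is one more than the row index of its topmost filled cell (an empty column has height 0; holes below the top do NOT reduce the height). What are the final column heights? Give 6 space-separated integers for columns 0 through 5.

Drop 1: T rot3 at col 3 lands with bottom-row=0; cleared 0 line(s) (total 0); column heights now [0 0 0 2 3 0], max=3
Drop 2: J rot2 at col 2 lands with bottom-row=3; cleared 0 line(s) (total 0); column heights now [0 0 5 5 5 0], max=5
Drop 3: T rot3 at col 1 lands with bottom-row=5; cleared 0 line(s) (total 0); column heights now [0 7 8 5 5 0], max=8

Answer: 0 7 8 5 5 0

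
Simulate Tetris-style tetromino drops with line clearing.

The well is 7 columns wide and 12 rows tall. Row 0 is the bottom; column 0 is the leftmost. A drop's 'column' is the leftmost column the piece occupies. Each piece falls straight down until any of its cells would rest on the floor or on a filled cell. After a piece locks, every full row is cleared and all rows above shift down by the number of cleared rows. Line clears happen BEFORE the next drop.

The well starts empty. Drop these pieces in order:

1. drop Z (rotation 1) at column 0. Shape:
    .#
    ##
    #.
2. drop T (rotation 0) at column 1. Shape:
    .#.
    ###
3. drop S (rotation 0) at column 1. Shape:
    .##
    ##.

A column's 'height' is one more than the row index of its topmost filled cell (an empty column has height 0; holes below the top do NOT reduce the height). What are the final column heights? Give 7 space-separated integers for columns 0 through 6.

Answer: 2 6 7 7 0 0 0

Derivation:
Drop 1: Z rot1 at col 0 lands with bottom-row=0; cleared 0 line(s) (total 0); column heights now [2 3 0 0 0 0 0], max=3
Drop 2: T rot0 at col 1 lands with bottom-row=3; cleared 0 line(s) (total 0); column heights now [2 4 5 4 0 0 0], max=5
Drop 3: S rot0 at col 1 lands with bottom-row=5; cleared 0 line(s) (total 0); column heights now [2 6 7 7 0 0 0], max=7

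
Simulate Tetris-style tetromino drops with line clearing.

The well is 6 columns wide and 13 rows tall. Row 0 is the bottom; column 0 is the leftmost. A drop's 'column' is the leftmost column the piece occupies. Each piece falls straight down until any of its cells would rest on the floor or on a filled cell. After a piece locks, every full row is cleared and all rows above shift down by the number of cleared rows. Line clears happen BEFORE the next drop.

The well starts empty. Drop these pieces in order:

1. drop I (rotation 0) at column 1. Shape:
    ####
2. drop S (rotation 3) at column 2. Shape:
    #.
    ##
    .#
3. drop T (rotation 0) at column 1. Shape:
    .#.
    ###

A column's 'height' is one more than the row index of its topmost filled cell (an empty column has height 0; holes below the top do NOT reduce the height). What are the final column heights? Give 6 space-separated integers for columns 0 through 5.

Drop 1: I rot0 at col 1 lands with bottom-row=0; cleared 0 line(s) (total 0); column heights now [0 1 1 1 1 0], max=1
Drop 2: S rot3 at col 2 lands with bottom-row=1; cleared 0 line(s) (total 0); column heights now [0 1 4 3 1 0], max=4
Drop 3: T rot0 at col 1 lands with bottom-row=4; cleared 0 line(s) (total 0); column heights now [0 5 6 5 1 0], max=6

Answer: 0 5 6 5 1 0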